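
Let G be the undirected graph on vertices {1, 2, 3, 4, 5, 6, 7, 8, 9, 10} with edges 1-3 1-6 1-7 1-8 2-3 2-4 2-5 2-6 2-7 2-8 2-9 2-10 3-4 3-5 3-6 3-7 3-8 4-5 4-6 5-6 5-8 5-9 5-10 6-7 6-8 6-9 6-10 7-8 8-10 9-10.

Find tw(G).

A width-4 tree decomposition is:
Bags: B1 = {2, 3, 5, 6, 8}  B2 = {2, 3, 4, 5, 6}  B3 = {2, 5, 6, 8, 10}  B4 = {2, 5, 6, 9, 10}  B5 = {2, 3, 6, 7, 8}  B6 = {1, 3, 6, 7, 8}
Tree: B1–B2, B1–B3, B3–B4, B1–B5, B5–B6
Each bag holds 5 vertices, so the decomposition has width 4, which upper-bounds the treewidth. Conversely, {1, 3, 6, 7, 8} is a clique of size 5, and the vertices of any clique must share a bag in every tree decomposition; so some bag has ≥ 5 vertices and tw(G) ≥ 4. The upper and lower bounds meet at 4, so that is the treewidth.

4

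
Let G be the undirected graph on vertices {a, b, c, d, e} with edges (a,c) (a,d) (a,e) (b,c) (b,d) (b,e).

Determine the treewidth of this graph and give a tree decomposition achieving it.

The largest bag has 3 vertices, giving width 2; this decomposition certifies tw(G) ≤ 2. Since b–c–a–d–b is a cycle in G, G is not acyclic. Forests are exactly the graphs of treewidth ≤ 1, so tw(G) ≥ 2. Hence tw(G) = 2 exactly.

Treewidth 2.
One optimal decomposition is:
Bags: B1 = {a, b, c}  B2 = {a, b, d}  B3 = {a, b, e}
Tree: B1–B2, B2–B3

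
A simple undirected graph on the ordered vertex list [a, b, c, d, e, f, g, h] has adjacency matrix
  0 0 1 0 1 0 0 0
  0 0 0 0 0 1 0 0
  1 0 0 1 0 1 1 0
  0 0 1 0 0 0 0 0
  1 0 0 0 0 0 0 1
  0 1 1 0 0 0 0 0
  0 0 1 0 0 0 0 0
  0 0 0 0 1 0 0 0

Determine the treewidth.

A width-1 tree decomposition is:
Bags: B1 = {a, e}  B2 = {a, c}  B3 = {e, h}  B4 = {c, f}  B5 = {b, f}  B6 = {c, d}  B7 = {c, g}
Tree: B1–B2, B1–B3, B2–B4, B4–B5, B2–B6, B4–B7
The largest bag has 2 vertices, giving width 1; this decomposition certifies tw(G) ≤ 1. Since G has at least one edge (e.g. a–e), it is not an edgeless graph, so tw(G) ≥ 1. Combining the bounds, tw(G) = 1.

1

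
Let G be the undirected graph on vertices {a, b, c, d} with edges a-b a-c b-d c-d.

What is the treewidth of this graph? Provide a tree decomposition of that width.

Treewidth 2.
One optimal decomposition is:
Bags: B1 = {a, c, d}  B2 = {a, b, d}
Tree: B1–B2

The largest bag has 3 vertices, giving width 2; this decomposition certifies tw(G) ≤ 2. For the lower bound, G contains the cycle d–c–a–b–d, so G is not a forest; only forests have treewidth ≤ 1, hence tw(G) ≥ 2. Therefore the treewidth is 2.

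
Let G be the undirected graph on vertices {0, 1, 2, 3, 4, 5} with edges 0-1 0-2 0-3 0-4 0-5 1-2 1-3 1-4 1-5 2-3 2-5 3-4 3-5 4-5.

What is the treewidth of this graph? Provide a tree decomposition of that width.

The largest bag has 5 vertices, giving width 4; this decomposition certifies tw(G) ≤ 4. Conversely, {0, 1, 2, 3, 5} is a clique of size 5, and the vertices of any clique must share a bag in every tree decomposition; so some bag has ≥ 5 vertices and tw(G) ≥ 4. Hence tw(G) = 4 exactly.

Treewidth 4.
One optimal decomposition is:
Bags: B1 = {0, 1, 3, 4, 5}  B2 = {0, 1, 2, 3, 5}
Tree: B1–B2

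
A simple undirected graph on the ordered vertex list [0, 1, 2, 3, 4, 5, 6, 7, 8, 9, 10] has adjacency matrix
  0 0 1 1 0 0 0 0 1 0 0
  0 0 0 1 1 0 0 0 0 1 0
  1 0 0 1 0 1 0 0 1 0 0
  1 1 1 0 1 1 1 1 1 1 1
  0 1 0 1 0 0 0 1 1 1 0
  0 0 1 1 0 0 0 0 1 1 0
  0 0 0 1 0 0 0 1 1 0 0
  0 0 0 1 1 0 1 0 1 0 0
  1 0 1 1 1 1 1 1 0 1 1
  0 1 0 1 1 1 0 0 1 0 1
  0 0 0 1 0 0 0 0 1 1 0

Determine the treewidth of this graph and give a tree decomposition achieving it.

Treewidth 3.
One such decomposition:
Bags: B1 = {3, 8, 9, 10}  B2 = {3, 5, 8, 9}  B3 = {2, 3, 5, 8}  B4 = {3, 4, 8, 9}  B5 = {3, 4, 7, 8}  B6 = {1, 3, 4, 9}  B7 = {3, 6, 7, 8}  B8 = {0, 2, 3, 8}
Tree: B1–B2, B2–B3, B2–B4, B4–B5, B4–B6, B5–B7, B3–B8

Each bag holds 4 vertices, so the decomposition has width 3, which upper-bounds the treewidth. Conversely, {0, 2, 3, 8} is a clique of size 4, and the vertices of any clique must share a bag in every tree decomposition; so some bag has ≥ 4 vertices and tw(G) ≥ 3. Combining the bounds, tw(G) = 3.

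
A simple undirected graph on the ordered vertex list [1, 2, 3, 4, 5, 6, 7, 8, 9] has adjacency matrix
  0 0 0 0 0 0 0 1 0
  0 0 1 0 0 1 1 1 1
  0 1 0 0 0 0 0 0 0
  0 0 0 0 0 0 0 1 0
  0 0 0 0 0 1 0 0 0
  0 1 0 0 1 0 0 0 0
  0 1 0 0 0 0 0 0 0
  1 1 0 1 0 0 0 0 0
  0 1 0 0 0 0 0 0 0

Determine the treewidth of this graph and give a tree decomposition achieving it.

Every bag has size at most 2, so the width is 2 − 1 = 1 and tw(G) ≤ 1. Since G has at least one edge (e.g. 2–3), it is not an edgeless graph, so tw(G) ≥ 1. Therefore the treewidth is 1.

Treewidth 1.
Bags: B1 = {2, 3}  B2 = {2, 9}  B3 = {2, 8}  B4 = {2, 7}  B5 = {2, 6}  B6 = {4, 8}  B7 = {5, 6}  B8 = {1, 8}
Tree: B1–B2, B2–B3, B3–B4, B4–B5, B3–B6, B5–B7, B3–B8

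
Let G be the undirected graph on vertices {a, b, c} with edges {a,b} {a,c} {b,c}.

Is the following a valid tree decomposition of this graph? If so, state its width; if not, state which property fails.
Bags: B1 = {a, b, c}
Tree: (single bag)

Checking the three conditions: (i) the bags cover all of {a, b, c}; (ii) for each edge, some bag contains both endpoints; (iii) the bags containing any fixed vertex form a subtree. All hold, so the decomposition is valid with width 3 − 1 = 2.

Yes; width 2.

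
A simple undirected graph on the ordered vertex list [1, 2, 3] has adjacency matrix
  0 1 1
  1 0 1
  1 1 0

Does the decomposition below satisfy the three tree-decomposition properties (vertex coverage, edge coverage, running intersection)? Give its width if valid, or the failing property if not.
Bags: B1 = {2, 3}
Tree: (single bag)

A tree decomposition must satisfy three properties: every vertex lies in some bag; for every edge, both endpoints lie together in some bag; and for every vertex, the bags containing it form a connected subtree. Here vertex 1 appears in no bag, so the decomposition is invalid.

No — vertex 1 appears in no bag.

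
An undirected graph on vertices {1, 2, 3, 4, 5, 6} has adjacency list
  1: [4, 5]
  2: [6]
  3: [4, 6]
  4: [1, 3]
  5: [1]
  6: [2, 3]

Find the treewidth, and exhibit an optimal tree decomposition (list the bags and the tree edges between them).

Treewidth 1.
One such decomposition:
Bags: B1 = {1, 5}  B2 = {1, 4}  B3 = {3, 4}  B4 = {3, 6}  B5 = {2, 6}
Tree: B1–B2, B2–B3, B3–B4, B4–B5

Every bag has size at most 2, so the width is 2 − 1 = 1 and tw(G) ≤ 1. Since G has at least one edge (e.g. 5–1), it is not an edgeless graph, so tw(G) ≥ 1. The upper and lower bounds meet at 1, so that is the treewidth.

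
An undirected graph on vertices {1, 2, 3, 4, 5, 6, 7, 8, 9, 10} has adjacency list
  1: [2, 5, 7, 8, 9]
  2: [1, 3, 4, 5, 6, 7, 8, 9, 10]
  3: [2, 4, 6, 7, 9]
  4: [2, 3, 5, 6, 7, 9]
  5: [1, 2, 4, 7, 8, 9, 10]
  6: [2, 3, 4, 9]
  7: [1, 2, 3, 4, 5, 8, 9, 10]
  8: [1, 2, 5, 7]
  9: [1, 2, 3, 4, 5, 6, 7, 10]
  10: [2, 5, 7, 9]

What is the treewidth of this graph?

A width-4 tree decomposition is:
Bags: B1 = {1, 2, 5, 7, 9}  B2 = {2, 4, 5, 7, 9}  B3 = {1, 2, 5, 7, 8}  B4 = {2, 3, 4, 7, 9}  B5 = {2, 5, 7, 9, 10}  B6 = {2, 3, 4, 6, 9}
Tree: B1–B2, B1–B3, B2–B4, B1–B5, B4–B6
Each bag holds 5 vertices, so the decomposition has width 4, which upper-bounds the treewidth. On the other hand G contains the 5-clique {2, 3, 4, 6, 9}. A clique must lie in a single bag of any decomposition, so no decomposition can have width below 4. The upper and lower bounds meet at 4, so that is the treewidth.

4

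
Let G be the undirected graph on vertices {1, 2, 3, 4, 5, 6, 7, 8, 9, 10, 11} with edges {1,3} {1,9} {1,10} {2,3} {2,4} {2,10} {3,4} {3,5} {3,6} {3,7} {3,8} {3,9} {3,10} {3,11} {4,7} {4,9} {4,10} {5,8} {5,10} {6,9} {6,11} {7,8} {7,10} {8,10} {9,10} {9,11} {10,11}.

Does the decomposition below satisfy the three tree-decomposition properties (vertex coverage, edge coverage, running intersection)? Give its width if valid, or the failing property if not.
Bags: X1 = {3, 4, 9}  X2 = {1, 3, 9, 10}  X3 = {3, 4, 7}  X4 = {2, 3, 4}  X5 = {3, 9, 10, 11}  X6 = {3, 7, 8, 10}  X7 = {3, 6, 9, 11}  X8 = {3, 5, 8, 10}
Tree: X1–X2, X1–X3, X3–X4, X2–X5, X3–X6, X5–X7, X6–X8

A tree decomposition must satisfy three properties: every vertex lies in some bag; for every edge, both endpoints lie together in some bag; and for every vertex, the bags containing it form a connected subtree. Here edge (10,4) lies in no bag, so the decomposition is invalid.

No — edge (10,4) lies in no bag.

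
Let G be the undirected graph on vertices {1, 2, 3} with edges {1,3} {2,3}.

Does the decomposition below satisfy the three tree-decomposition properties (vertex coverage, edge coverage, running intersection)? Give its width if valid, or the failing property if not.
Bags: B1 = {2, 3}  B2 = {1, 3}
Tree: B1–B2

Vertex coverage: the bags together contain {1, 2, 3}, the full vertex set. Edge coverage: each edge of G has both endpoints in at least one bag. Running intersection: for every vertex, the bags containing it form a connected subtree. All three properties hold, so this is a valid tree decomposition of width max|bag| − 1 = 1, and hence tw(G) ≤ 1.

Yes; width 1.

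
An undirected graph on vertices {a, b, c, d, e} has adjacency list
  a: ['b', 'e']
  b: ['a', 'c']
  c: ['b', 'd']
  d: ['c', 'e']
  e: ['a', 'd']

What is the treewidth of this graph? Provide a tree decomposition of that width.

Each bag holds 3 vertices, so the decomposition has width 2, which upper-bounds the treewidth. The edges a–e–d–c–b–a form a cycle, so G is not a tree and its treewidth is at least 2. The upper and lower bounds meet at 2, so that is the treewidth.

Treewidth 2.
One such decomposition:
Bags: B1 = {a, d, e}  B2 = {a, c, d}  B3 = {a, b, c}
Tree: B1–B2, B2–B3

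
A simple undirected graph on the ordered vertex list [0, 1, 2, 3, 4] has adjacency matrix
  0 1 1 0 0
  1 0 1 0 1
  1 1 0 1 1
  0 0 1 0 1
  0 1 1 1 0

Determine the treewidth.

A width-2 tree decomposition is:
Bags: B1 = {0, 1, 2}  B2 = {1, 2, 4}  B3 = {2, 3, 4}
Tree: B1–B2, B2–B3
Each bag holds 3 vertices, so the decomposition has width 2, which upper-bounds the treewidth. Conversely, {0, 1, 2} is a clique of size 3, and the vertices of any clique must share a bag in every tree decomposition; so some bag has ≥ 3 vertices and tw(G) ≥ 2. The upper and lower bounds meet at 2, so that is the treewidth.

2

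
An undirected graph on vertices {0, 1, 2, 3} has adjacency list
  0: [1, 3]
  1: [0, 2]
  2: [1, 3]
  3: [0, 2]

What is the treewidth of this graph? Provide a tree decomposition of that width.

Treewidth 2.
One optimal decomposition is:
Bags: B1 = {0, 1, 2}  B2 = {0, 2, 3}
Tree: B1–B2

Each bag holds 3 vertices, so the decomposition has width 2, which upper-bounds the treewidth. For the lower bound, G contains the cycle 0–1–2–3–0, so G is not a forest; only forests have treewidth ≤ 1, hence tw(G) ≥ 2. Combining the bounds, tw(G) = 2.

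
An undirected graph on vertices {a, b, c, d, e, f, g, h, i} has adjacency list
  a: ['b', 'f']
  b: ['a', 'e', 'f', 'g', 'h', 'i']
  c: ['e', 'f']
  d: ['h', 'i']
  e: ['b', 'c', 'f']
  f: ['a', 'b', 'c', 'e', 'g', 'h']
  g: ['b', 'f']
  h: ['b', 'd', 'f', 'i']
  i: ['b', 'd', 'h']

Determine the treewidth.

A width-2 tree decomposition is:
Bags: B1 = {a, b, f}  B2 = {b, f, g}  B3 = {b, e, f}  B4 = {c, e, f}  B5 = {b, f, h}  B6 = {b, h, i}  B7 = {d, h, i}
Tree: B1–B2, B1–B3, B3–B4, B3–B5, B5–B6, B6–B7
Every bag has size at most 3, so the width is 3 − 1 = 2 and tw(G) ≤ 2. Conversely, {d, h, i} is a clique of size 3, and the vertices of any clique must share a bag in every tree decomposition; so some bag has ≥ 3 vertices and tw(G) ≥ 2. Combining the bounds, tw(G) = 2.

2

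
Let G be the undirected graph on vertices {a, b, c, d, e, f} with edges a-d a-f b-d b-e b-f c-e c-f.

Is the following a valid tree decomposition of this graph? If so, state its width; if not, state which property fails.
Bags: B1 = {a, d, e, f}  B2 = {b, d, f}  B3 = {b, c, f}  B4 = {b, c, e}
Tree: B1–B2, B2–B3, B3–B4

No — bags containing vertex e are not connected in the tree.

A tree decomposition must satisfy three properties: every vertex lies in some bag; for every edge, both endpoints lie together in some bag; and for every vertex, the bags containing it form a connected subtree. Here bags containing vertex e are not connected in the tree, so the decomposition is invalid.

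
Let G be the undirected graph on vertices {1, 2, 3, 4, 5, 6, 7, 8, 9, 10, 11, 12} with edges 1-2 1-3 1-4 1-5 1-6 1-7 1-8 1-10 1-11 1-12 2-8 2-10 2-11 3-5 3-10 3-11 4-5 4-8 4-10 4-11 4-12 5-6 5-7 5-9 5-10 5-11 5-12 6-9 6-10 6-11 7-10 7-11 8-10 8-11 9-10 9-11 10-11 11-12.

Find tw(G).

4

A width-4 tree decomposition is:
Bags: B1 = {1, 3, 5, 10, 11}  B2 = {1, 4, 5, 10, 11}  B3 = {1, 4, 8, 10, 11}  B4 = {1, 5, 7, 10, 11}  B5 = {1, 4, 5, 11, 12}  B6 = {1, 2, 8, 10, 11}  B7 = {1, 5, 6, 10, 11}  B8 = {5, 6, 9, 10, 11}
Tree: B1–B2, B2–B3, B2–B4, B2–B5, B3–B6, B2–B7, B7–B8
Each bag holds 5 vertices, so the decomposition has width 4, which upper-bounds the treewidth. Conversely, {1, 2, 8, 10, 11} is a clique of size 5, and the vertices of any clique must share a bag in every tree decomposition; so some bag has ≥ 5 vertices and tw(G) ≥ 4. Hence tw(G) = 4 exactly.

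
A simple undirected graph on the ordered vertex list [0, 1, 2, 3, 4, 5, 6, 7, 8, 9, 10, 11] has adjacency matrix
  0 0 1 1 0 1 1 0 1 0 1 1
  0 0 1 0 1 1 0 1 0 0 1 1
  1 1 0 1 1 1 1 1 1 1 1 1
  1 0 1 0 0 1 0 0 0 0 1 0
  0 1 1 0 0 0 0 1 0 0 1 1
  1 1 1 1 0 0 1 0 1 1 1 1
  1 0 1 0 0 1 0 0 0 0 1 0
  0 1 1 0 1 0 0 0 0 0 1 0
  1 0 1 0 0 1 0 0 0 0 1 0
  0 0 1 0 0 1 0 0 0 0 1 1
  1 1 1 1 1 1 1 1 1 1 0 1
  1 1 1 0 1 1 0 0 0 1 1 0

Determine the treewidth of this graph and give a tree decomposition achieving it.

Every bag has size at most 5, so the width is 5 − 1 = 4 and tw(G) ≤ 4. On the other hand G contains the 5-clique {1, 2, 4, 10, 11}. A clique must lie in a single bag of any decomposition, so no decomposition can have width below 4. Hence tw(G) = 4 exactly.

Treewidth 4.
Bags: B1 = {1, 2, 4, 10, 11}  B2 = {1, 2, 5, 10, 11}  B3 = {1, 2, 4, 7, 10}  B4 = {0, 2, 5, 10, 11}  B5 = {0, 2, 5, 8, 10}  B6 = {0, 2, 5, 6, 10}  B7 = {2, 5, 9, 10, 11}  B8 = {0, 2, 3, 5, 10}
Tree: B1–B2, B1–B3, B2–B4, B4–B5, B4–B6, B4–B7, B6–B8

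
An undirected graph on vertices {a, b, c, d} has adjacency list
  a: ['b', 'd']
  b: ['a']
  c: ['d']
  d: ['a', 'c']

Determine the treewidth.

1

A width-1 tree decomposition is:
Bags: B1 = {a, d}  B2 = {a, b}  B3 = {c, d}
Tree: B1–B2, B1–B3
Each bag holds 2 vertices, so the decomposition has width 1, which upper-bounds the treewidth. Since G has at least one edge (e.g. d–a), it is not an edgeless graph, so tw(G) ≥ 1. Combining the bounds, tw(G) = 1.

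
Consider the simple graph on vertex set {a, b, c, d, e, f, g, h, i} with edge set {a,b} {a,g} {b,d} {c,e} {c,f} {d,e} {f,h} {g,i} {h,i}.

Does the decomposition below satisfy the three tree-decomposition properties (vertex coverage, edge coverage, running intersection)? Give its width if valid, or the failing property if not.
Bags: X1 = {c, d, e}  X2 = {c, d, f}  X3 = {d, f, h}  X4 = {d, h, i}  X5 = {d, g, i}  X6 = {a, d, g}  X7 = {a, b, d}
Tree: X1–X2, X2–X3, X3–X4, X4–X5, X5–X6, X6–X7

Checking the three conditions: (i) the bags cover all of {a, b, c, d, e, f, g, h, i}; (ii) for each edge, some bag contains both endpoints; (iii) the bags containing any fixed vertex form a subtree. All hold, so the decomposition is valid with width 3 − 1 = 2.

Yes; width 2.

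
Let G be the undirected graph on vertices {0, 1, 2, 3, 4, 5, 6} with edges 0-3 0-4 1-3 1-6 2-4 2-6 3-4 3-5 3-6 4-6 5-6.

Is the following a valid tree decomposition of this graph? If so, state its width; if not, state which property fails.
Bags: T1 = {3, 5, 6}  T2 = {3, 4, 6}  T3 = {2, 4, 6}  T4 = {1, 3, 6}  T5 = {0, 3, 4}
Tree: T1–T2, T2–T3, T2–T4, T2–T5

Yes; width 2.

Vertex coverage: the bags together contain {0, 1, 2, 3, 4, 5, 6}, the full vertex set. Edge coverage: each edge of G has both endpoints in at least one bag. Running intersection: for every vertex, the bags containing it form a connected subtree. All three properties hold, so this is a valid tree decomposition of width max|bag| − 1 = 2, and hence tw(G) ≤ 2.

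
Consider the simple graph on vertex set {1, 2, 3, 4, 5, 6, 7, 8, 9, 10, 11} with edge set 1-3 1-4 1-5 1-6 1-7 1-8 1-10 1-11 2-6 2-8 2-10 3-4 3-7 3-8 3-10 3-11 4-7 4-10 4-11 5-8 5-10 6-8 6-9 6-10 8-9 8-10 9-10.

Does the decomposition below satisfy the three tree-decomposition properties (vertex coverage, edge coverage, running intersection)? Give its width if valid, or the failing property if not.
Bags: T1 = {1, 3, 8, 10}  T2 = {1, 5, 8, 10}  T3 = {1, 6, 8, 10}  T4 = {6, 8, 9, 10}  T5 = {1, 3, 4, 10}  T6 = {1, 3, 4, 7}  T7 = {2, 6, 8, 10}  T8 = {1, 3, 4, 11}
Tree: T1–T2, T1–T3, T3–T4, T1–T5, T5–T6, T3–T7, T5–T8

Checking the three conditions: (i) the bags cover all of {1, 2, 3, 4, 5, 6, 7, 8, 9, 10, 11}; (ii) for each edge, some bag contains both endpoints; (iii) the bags containing any fixed vertex form a subtree. All hold, so the decomposition is valid with width 4 − 1 = 3.

Yes; width 3.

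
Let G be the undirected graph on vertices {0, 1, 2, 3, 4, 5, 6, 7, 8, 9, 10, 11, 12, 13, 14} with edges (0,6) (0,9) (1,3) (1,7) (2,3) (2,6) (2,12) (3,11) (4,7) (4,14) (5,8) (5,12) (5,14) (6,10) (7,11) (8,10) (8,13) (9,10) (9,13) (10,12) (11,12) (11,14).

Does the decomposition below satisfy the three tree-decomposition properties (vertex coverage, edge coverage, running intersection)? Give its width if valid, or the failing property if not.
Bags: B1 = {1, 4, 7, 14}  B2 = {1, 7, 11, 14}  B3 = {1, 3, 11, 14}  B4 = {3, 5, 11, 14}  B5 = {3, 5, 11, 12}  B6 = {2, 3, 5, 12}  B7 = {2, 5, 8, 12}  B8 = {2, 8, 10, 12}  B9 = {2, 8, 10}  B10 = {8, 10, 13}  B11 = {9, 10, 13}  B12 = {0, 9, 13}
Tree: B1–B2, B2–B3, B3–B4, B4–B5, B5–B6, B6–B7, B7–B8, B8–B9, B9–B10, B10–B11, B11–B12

No — vertex 6 appears in no bag.

A tree decomposition must satisfy three properties: every vertex lies in some bag; for every edge, both endpoints lie together in some bag; and for every vertex, the bags containing it form a connected subtree. Here vertex 6 appears in no bag, so the decomposition is invalid.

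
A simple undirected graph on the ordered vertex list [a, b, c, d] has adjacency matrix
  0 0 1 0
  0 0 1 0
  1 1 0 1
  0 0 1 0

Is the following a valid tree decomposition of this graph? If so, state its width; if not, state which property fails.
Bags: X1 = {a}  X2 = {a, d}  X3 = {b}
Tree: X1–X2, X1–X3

No — vertex c appears in no bag.

A tree decomposition must satisfy three properties: every vertex lies in some bag; for every edge, both endpoints lie together in some bag; and for every vertex, the bags containing it form a connected subtree. Here vertex c appears in no bag, so the decomposition is invalid.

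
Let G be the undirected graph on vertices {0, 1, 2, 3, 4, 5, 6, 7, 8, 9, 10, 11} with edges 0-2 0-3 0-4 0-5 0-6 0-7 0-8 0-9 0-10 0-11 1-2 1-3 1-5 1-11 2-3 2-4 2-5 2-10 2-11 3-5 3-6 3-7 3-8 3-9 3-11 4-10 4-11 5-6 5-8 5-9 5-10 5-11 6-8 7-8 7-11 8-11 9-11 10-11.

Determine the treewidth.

A width-4 tree decomposition is:
Bags: B1 = {0, 3, 5, 8, 11}  B2 = {0, 2, 3, 5, 11}  B3 = {0, 2, 5, 10, 11}  B4 = {0, 3, 5, 6, 8}  B5 = {1, 2, 3, 5, 11}  B6 = {0, 3, 7, 8, 11}  B7 = {0, 2, 4, 10, 11}  B8 = {0, 3, 5, 9, 11}
Tree: B1–B2, B2–B3, B1–B4, B2–B5, B1–B6, B3–B7, B1–B8
Every bag has size at most 5, so the width is 5 − 1 = 4 and tw(G) ≤ 4. Conversely, {0, 2, 4, 10, 11} is a clique of size 5, and the vertices of any clique must share a bag in every tree decomposition; so some bag has ≥ 5 vertices and tw(G) ≥ 4. Combining the bounds, tw(G) = 4.

4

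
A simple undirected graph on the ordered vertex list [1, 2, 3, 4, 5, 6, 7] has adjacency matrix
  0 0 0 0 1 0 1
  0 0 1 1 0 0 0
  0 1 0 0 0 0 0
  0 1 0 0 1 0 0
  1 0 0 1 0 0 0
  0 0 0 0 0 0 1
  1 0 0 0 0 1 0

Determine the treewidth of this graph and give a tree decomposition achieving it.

Every bag has size at most 2, so the width is 2 − 1 = 1 and tw(G) ≤ 1. Any graph with an edge has treewidth ≥ 1, and G has the edge 6–7. Hence tw(G) = 1 exactly.

Treewidth 1.
One such decomposition:
Bags: B1 = {6, 7}  B2 = {1, 7}  B3 = {1, 5}  B4 = {4, 5}  B5 = {2, 4}  B6 = {2, 3}
Tree: B1–B2, B2–B3, B3–B4, B4–B5, B5–B6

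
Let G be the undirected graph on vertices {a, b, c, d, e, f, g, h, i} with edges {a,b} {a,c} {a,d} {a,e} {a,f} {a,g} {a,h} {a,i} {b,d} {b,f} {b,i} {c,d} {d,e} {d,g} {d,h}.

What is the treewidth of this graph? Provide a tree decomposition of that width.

Treewidth 2.
One such decomposition:
Bags: B1 = {a, b, f}  B2 = {a, b, d}  B3 = {a, d, g}  B4 = {a, d, e}  B5 = {a, b, i}  B6 = {a, c, d}  B7 = {a, d, h}
Tree: B1–B2, B2–B3, B3–B4, B1–B5, B3–B6, B4–B7

Each bag holds 3 vertices, so the decomposition has width 2, which upper-bounds the treewidth. On the other hand G contains the 3-clique {a, d, g}. A clique must lie in a single bag of any decomposition, so no decomposition can have width below 2. Hence tw(G) = 2 exactly.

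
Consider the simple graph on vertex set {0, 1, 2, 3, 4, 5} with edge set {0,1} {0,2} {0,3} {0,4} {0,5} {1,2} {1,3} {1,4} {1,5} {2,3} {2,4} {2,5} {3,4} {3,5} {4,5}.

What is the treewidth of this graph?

A width-5 tree decomposition is:
Bags: B1 = {0, 1, 2, 3, 4, 5}
Tree: (single bag)
A single bag containing all 6 vertices is trivially a valid decomposition of width 5. For the lower bound, the 6 vertices {0, 1, 2, 3, 4, 5} are pairwise adjacent, and any tree decomposition puts a clique entirely inside one bag — forcing width ≥ 5. The upper and lower bounds meet at 5, so that is the treewidth.

5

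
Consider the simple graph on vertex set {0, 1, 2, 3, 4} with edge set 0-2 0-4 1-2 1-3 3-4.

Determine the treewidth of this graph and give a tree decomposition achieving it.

Treewidth 2.
One optimal decomposition is:
Bags: B1 = {0, 1, 2}  B2 = {0, 1, 4}  B3 = {1, 3, 4}
Tree: B1–B2, B2–B3

Each bag holds 3 vertices, so the decomposition has width 2, which upper-bounds the treewidth. The edges 1–2–0–4–3–1 form a cycle, so G is not a tree and its treewidth is at least 2. Combining the bounds, tw(G) = 2.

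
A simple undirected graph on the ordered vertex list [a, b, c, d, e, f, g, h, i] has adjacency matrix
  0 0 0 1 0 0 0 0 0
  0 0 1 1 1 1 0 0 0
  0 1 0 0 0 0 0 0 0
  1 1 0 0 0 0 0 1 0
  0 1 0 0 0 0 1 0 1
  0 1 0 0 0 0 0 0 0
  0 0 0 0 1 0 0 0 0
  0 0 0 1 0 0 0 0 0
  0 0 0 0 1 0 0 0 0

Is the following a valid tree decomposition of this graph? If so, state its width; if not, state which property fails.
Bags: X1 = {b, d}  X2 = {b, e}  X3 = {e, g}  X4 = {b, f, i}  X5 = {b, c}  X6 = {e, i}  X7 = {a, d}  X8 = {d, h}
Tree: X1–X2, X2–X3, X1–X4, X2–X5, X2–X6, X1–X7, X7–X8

No — bags containing vertex i are not connected in the tree.

A tree decomposition must satisfy three properties: every vertex lies in some bag; for every edge, both endpoints lie together in some bag; and for every vertex, the bags containing it form a connected subtree. Here bags containing vertex i are not connected in the tree, so the decomposition is invalid.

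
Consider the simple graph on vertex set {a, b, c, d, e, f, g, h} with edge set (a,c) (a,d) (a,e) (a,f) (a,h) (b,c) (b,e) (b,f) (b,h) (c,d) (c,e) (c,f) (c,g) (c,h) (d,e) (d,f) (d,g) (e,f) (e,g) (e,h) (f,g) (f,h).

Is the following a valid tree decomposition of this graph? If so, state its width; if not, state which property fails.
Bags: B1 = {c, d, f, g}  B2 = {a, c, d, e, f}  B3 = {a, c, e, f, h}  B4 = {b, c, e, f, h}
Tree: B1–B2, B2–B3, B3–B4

A tree decomposition must satisfy three properties: every vertex lies in some bag; for every edge, both endpoints lie together in some bag; and for every vertex, the bags containing it form a connected subtree. Here edge (e,g) lies in no bag, so the decomposition is invalid.

No — edge (e,g) lies in no bag.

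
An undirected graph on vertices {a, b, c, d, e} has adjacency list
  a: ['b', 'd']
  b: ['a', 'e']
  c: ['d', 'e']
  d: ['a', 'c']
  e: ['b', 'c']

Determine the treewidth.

A width-2 tree decomposition is:
Bags: B1 = {b, c, e}  B2 = {a, b, c}  B3 = {a, c, d}
Tree: B1–B2, B2–B3
Each bag holds 3 vertices, so the decomposition has width 2, which upper-bounds the treewidth. Since c–e–b–a–d–c is a cycle in G, G is not acyclic. Forests are exactly the graphs of treewidth ≤ 1, so tw(G) ≥ 2. The upper and lower bounds meet at 2, so that is the treewidth.

2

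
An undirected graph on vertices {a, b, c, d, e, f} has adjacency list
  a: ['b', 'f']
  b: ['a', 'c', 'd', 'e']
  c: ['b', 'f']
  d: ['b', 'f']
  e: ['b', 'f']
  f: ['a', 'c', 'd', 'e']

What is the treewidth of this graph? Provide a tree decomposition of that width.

Each bag holds 3 vertices, so the decomposition has width 2, which upper-bounds the treewidth. For the lower bound, G contains the cycle f–e–b–c–f, so G is not a forest; only forests have treewidth ≤ 1, hence tw(G) ≥ 2. Hence tw(G) = 2 exactly.

Treewidth 2.
One optimal decomposition is:
Bags: B1 = {b, e, f}  B2 = {b, c, f}  B3 = {a, b, f}  B4 = {b, d, f}
Tree: B1–B2, B2–B3, B3–B4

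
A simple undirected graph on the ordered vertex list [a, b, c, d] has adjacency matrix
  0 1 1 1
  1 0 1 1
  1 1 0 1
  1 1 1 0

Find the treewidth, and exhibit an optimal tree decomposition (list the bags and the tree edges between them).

Treewidth 3.
One optimal decomposition is:
Bags: B1 = {a, b, c, d}
Tree: (single bag)

A single bag containing all 4 vertices is trivially a valid decomposition of width 3. For the lower bound, the 4 vertices {a, b, c, d} are pairwise adjacent, and any tree decomposition puts a clique entirely inside one bag — forcing width ≥ 3. Combining the bounds, tw(G) = 3.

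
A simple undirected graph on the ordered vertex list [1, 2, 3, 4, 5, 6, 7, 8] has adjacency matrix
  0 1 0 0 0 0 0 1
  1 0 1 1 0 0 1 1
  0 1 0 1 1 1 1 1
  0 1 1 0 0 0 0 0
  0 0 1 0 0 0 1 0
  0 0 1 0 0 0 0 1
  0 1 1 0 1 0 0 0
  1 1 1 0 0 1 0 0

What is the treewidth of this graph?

A width-2 tree decomposition is:
Bags: B1 = {2, 3, 8}  B2 = {3, 6, 8}  B3 = {2, 3, 7}  B4 = {1, 2, 8}  B5 = {2, 3, 4}  B6 = {3, 5, 7}
Tree: B1–B2, B1–B3, B1–B4, B1–B5, B3–B6
The largest bag has 3 vertices, giving width 2; this decomposition certifies tw(G) ≤ 2. Conversely, {1, 2, 8} is a clique of size 3, and the vertices of any clique must share a bag in every tree decomposition; so some bag has ≥ 3 vertices and tw(G) ≥ 2. Combining the bounds, tw(G) = 2.

2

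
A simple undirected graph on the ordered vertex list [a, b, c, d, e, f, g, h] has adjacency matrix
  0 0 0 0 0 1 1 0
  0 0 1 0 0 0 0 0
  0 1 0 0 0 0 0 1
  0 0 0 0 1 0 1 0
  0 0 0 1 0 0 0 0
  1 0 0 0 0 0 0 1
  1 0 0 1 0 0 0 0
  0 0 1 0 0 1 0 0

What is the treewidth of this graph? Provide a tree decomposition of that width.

Treewidth 1.
Bags: B1 = {b, c}  B2 = {c, h}  B3 = {f, h}  B4 = {a, f}  B5 = {a, g}  B6 = {d, g}  B7 = {d, e}
Tree: B1–B2, B2–B3, B3–B4, B4–B5, B5–B6, B6–B7

The largest bag has 2 vertices, giving width 1; this decomposition certifies tw(G) ≤ 1. Any graph with an edge has treewidth ≥ 1, and G has the edge b–c. Combining the bounds, tw(G) = 1.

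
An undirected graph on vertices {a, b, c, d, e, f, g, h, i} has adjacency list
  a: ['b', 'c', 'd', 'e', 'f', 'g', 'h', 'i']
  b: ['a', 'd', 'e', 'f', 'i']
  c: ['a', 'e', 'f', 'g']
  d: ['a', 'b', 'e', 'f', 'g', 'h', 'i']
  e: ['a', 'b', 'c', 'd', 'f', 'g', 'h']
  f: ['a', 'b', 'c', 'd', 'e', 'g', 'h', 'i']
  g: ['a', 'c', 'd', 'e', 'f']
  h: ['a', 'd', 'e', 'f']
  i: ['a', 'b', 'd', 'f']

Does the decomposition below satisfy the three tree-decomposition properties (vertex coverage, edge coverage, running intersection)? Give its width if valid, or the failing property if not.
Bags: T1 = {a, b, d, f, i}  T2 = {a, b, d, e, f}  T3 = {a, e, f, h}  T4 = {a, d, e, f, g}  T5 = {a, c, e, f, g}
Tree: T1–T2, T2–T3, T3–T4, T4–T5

A tree decomposition must satisfy three properties: every vertex lies in some bag; for every edge, both endpoints lie together in some bag; and for every vertex, the bags containing it form a connected subtree. Here edge (d,h) lies in no bag, so the decomposition is invalid.

No — edge (d,h) lies in no bag.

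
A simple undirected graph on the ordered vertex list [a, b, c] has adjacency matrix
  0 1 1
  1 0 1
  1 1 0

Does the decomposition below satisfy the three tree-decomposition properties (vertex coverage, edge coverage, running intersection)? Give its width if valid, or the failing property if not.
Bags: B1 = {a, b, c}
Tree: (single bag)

Yes; width 2.

Every vertex of G appears in some bag (union = {a, b, c}); every edge is covered by a bag; and for each vertex v the set of bags containing v is connected in the bag tree. The decomposition is therefore valid. The largest bag has 3 vertices, so the width is 2.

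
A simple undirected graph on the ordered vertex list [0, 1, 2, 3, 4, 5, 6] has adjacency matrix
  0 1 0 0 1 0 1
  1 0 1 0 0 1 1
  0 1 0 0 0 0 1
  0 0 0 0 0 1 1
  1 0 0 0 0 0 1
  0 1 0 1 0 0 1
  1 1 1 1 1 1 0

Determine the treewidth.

2

A width-2 tree decomposition is:
Bags: B1 = {0, 1, 6}  B2 = {0, 4, 6}  B3 = {1, 2, 6}  B4 = {1, 5, 6}  B5 = {3, 5, 6}
Tree: B1–B2, B1–B3, B3–B4, B4–B5
Each bag holds 3 vertices, so the decomposition has width 2, which upper-bounds the treewidth. On the other hand G contains the 3-clique {0, 1, 6}. A clique must lie in a single bag of any decomposition, so no decomposition can have width below 2. Combining the bounds, tw(G) = 2.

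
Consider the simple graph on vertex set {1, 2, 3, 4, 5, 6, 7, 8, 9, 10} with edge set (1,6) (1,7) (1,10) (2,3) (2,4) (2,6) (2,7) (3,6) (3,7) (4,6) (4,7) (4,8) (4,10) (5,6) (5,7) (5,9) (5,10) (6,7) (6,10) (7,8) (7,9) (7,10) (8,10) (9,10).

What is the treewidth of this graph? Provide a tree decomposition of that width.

Every bag has size at most 4, so the width is 4 − 1 = 3 and tw(G) ≤ 3. On the other hand G contains the 4-clique {4, 7, 8, 10}. A clique must lie in a single bag of any decomposition, so no decomposition can have width below 3. The upper and lower bounds meet at 3, so that is the treewidth.

Treewidth 3.
One such decomposition:
Bags: B1 = {4, 7, 8, 10}  B2 = {4, 6, 7, 10}  B3 = {5, 6, 7, 10}  B4 = {5, 7, 9, 10}  B5 = {1, 6, 7, 10}  B6 = {2, 4, 6, 7}  B7 = {2, 3, 6, 7}
Tree: B1–B2, B2–B3, B3–B4, B3–B5, B2–B6, B6–B7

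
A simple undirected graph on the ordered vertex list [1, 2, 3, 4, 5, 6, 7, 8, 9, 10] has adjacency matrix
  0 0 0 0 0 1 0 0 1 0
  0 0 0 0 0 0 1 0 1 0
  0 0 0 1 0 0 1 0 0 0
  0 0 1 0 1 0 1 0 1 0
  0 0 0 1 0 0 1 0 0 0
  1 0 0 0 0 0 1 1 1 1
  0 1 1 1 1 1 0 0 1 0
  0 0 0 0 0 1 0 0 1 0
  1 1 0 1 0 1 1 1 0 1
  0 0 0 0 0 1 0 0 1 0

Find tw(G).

2

A width-2 tree decomposition is:
Bags: B1 = {3, 4, 7}  B2 = {4, 7, 9}  B3 = {6, 7, 9}  B4 = {6, 8, 9}  B5 = {6, 9, 10}  B6 = {1, 6, 9}  B7 = {4, 5, 7}  B8 = {2, 7, 9}
Tree: B1–B2, B2–B3, B3–B4, B4–B5, B3–B6, B1–B7, B2–B8
Every bag has size at most 3, so the width is 3 − 1 = 2 and tw(G) ≤ 2. For the lower bound, the 3 vertices {2, 7, 9} are pairwise adjacent, and any tree decomposition puts a clique entirely inside one bag — forcing width ≥ 2. Therefore the treewidth is 2.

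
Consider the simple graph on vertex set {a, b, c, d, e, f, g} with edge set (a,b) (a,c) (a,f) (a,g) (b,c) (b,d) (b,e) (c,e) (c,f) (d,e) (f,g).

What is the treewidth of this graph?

2

A width-2 tree decomposition is:
Bags: B1 = {b, d, e}  B2 = {b, c, e}  B3 = {a, b, c}  B4 = {a, c, f}  B5 = {a, f, g}
Tree: B1–B2, B2–B3, B3–B4, B4–B5
The largest bag has 3 vertices, giving width 2; this decomposition certifies tw(G) ≤ 2. For the lower bound, the 3 vertices {b, d, e} are pairwise adjacent, and any tree decomposition puts a clique entirely inside one bag — forcing width ≥ 2. Combining the bounds, tw(G) = 2.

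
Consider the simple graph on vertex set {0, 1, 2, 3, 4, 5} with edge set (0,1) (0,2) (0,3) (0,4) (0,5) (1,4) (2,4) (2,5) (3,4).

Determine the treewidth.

2

A width-2 tree decomposition is:
Bags: B1 = {0, 2, 4}  B2 = {0, 2, 5}  B3 = {0, 1, 4}  B4 = {0, 3, 4}
Tree: B1–B2, B1–B3, B1–B4
Each bag holds 3 vertices, so the decomposition has width 2, which upper-bounds the treewidth. Conversely, {0, 1, 4} is a clique of size 3, and the vertices of any clique must share a bag in every tree decomposition; so some bag has ≥ 3 vertices and tw(G) ≥ 2. The upper and lower bounds meet at 2, so that is the treewidth.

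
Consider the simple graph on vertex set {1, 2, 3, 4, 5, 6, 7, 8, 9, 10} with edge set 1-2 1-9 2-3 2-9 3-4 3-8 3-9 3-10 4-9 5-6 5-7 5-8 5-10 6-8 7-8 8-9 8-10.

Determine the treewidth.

A width-2 tree decomposition is:
Bags: B1 = {3, 8, 10}  B2 = {3, 8, 9}  B3 = {5, 8, 10}  B4 = {5, 6, 8}  B5 = {2, 3, 9}  B6 = {5, 7, 8}  B7 = {1, 2, 9}  B8 = {3, 4, 9}
Tree: B1–B2, B1–B3, B3–B4, B2–B5, B4–B6, B5–B7, B2–B8
The largest bag has 3 vertices, giving width 2; this decomposition certifies tw(G) ≤ 2. Conversely, {3, 8, 9} is a clique of size 3, and the vertices of any clique must share a bag in every tree decomposition; so some bag has ≥ 3 vertices and tw(G) ≥ 2. The upper and lower bounds meet at 2, so that is the treewidth.

2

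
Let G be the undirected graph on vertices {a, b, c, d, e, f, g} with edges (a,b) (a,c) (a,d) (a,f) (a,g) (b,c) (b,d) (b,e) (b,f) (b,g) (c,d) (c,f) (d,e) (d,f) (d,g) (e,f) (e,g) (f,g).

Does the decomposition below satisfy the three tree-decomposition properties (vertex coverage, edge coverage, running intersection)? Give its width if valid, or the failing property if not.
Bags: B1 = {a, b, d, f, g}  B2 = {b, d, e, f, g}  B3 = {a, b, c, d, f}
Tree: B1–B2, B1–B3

Checking the three conditions: (i) the bags cover all of {a, b, c, d, e, f, g}; (ii) for each edge, some bag contains both endpoints; (iii) the bags containing any fixed vertex form a subtree. All hold, so the decomposition is valid with width 5 − 1 = 4.

Yes; width 4.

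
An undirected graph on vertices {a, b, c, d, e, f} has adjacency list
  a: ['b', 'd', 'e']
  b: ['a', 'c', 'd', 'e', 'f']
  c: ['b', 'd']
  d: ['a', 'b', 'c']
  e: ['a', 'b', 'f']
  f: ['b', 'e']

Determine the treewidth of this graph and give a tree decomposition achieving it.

Each bag holds 3 vertices, so the decomposition has width 2, which upper-bounds the treewidth. For the lower bound, the 3 vertices {b, c, d} are pairwise adjacent, and any tree decomposition puts a clique entirely inside one bag — forcing width ≥ 2. Therefore the treewidth is 2.

Treewidth 2.
One optimal decomposition is:
Bags: B1 = {a, b, d}  B2 = {a, b, e}  B3 = {b, e, f}  B4 = {b, c, d}
Tree: B1–B2, B2–B3, B1–B4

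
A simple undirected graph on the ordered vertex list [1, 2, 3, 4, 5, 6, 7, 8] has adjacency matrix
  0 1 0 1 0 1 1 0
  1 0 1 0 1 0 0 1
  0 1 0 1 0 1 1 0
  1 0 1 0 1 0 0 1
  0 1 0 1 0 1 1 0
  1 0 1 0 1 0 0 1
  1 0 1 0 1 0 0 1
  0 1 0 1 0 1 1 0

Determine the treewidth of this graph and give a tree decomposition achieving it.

Each bag holds 5 vertices, so the decomposition has width 4, which upper-bounds the treewidth. For the lower bound: the 5 vertex sets {5,6}, {1,4}, {2,3}, {7}, {8} are disjoint, each induces a connected subgraph, and every pair is joined by at least one edge of G. Contracting each set to a single vertex therefore yields K_{5} as a minor, and since treewidth is minor-monotone, tw(G) ≥ tw(K_{5}) = 4. Hence tw(G) = 4 exactly.

Treewidth 4.
Bags: B1 = {2, 4, 5, 6, 7}  B2 = {1, 2, 4, 6, 7}  B3 = {2, 3, 4, 6, 7}  B4 = {2, 4, 6, 7, 8}
Tree: B1–B2, B2–B3, B3–B4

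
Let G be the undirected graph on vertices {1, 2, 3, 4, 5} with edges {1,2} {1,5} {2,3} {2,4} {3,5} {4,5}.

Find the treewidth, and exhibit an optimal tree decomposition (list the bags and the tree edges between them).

Each bag holds 3 vertices, so the decomposition has width 2, which upper-bounds the treewidth. Since 3–2–4–5–3 is a cycle in G, G is not acyclic. Forests are exactly the graphs of treewidth ≤ 1, so tw(G) ≥ 2. Hence tw(G) = 2 exactly.

Treewidth 2.
Bags: B1 = {2, 3, 5}  B2 = {2, 4, 5}  B3 = {1, 2, 5}
Tree: B1–B2, B2–B3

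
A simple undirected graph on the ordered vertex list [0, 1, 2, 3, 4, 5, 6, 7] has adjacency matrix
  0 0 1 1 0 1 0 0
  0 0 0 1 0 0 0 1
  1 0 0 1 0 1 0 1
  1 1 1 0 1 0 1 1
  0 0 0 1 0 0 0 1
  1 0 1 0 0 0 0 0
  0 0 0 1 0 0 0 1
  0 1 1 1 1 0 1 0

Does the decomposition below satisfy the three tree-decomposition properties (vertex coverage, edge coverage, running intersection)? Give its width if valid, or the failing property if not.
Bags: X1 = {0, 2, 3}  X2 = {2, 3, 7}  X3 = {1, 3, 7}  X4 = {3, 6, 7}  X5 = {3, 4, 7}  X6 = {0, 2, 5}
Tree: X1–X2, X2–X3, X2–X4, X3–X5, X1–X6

Vertex coverage: the bags together contain {0, 1, 2, 3, 4, 5, 6, 7}, the full vertex set. Edge coverage: each edge of G has both endpoints in at least one bag. Running intersection: for every vertex, the bags containing it form a connected subtree. All three properties hold, so this is a valid tree decomposition of width max|bag| − 1 = 2, and hence tw(G) ≤ 2.

Yes; width 2.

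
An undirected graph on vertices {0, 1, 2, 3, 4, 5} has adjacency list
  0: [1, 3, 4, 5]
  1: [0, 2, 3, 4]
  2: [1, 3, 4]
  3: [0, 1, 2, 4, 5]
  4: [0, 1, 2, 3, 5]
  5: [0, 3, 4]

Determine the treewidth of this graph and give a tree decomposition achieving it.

Treewidth 3.
One optimal decomposition is:
Bags: B1 = {0, 3, 4, 5}  B2 = {0, 1, 3, 4}  B3 = {1, 2, 3, 4}
Tree: B1–B2, B2–B3

Every bag has size at most 4, so the width is 4 − 1 = 3 and tw(G) ≤ 3. Conversely, {0, 1, 3, 4} is a clique of size 4, and the vertices of any clique must share a bag in every tree decomposition; so some bag has ≥ 4 vertices and tw(G) ≥ 3. Combining the bounds, tw(G) = 3.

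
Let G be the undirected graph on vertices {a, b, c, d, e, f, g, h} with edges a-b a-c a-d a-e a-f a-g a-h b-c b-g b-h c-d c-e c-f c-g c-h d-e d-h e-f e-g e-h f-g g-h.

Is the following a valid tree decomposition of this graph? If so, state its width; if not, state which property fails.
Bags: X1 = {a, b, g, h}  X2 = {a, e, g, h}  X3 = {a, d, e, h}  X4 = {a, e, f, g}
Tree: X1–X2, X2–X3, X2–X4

A tree decomposition must satisfy three properties: every vertex lies in some bag; for every edge, both endpoints lie together in some bag; and for every vertex, the bags containing it form a connected subtree. Here vertex c appears in no bag, so the decomposition is invalid.

No — vertex c appears in no bag.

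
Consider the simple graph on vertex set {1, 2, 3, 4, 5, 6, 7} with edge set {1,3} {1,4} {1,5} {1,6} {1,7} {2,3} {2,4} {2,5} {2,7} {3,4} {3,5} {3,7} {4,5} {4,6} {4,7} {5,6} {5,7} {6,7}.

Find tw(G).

4

A width-4 tree decomposition is:
Bags: B1 = {1, 3, 4, 5, 7}  B2 = {1, 4, 5, 6, 7}  B3 = {2, 3, 4, 5, 7}
Tree: B1–B2, B1–B3
Every bag has size at most 5, so the width is 5 − 1 = 4 and tw(G) ≤ 4. On the other hand G contains the 5-clique {1, 3, 4, 5, 7}. A clique must lie in a single bag of any decomposition, so no decomposition can have width below 4. The upper and lower bounds meet at 4, so that is the treewidth.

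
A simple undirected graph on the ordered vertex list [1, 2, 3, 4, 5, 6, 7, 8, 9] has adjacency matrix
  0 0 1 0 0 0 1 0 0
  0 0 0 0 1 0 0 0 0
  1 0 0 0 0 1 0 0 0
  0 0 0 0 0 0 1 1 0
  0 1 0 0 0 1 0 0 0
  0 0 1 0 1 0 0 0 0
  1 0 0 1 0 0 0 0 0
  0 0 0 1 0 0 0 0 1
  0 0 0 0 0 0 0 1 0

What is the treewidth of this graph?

A width-1 tree decomposition is:
Bags: B1 = {2, 5}  B2 = {5, 6}  B3 = {3, 6}  B4 = {1, 3}  B5 = {1, 7}  B6 = {4, 7}  B7 = {4, 8}  B8 = {8, 9}
Tree: B1–B2, B2–B3, B3–B4, B4–B5, B5–B6, B6–B7, B7–B8
Every bag has size at most 2, so the width is 2 − 1 = 1 and tw(G) ≤ 1. Since G has at least one edge (e.g. 2–5), it is not an edgeless graph, so tw(G) ≥ 1. Hence tw(G) = 1 exactly.

1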